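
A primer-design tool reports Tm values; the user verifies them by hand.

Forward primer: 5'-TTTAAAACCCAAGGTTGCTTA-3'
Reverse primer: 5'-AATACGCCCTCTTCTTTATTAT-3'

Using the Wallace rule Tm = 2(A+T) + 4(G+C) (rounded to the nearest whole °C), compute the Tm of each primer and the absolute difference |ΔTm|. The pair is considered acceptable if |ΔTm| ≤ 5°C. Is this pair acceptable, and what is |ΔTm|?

|ΔTm| = 2°C; the pair is acceptable.

Forward: A=7 T=7 G=3 C=4 → Tm = 2·14 + 4·7 = 56°C.
Reverse: A=5 T=10 G=1 C=6 → Tm = 2·15 + 4·7 = 58°C.
|ΔTm| = |56 − 58| = 2°C, ≤ 5°C.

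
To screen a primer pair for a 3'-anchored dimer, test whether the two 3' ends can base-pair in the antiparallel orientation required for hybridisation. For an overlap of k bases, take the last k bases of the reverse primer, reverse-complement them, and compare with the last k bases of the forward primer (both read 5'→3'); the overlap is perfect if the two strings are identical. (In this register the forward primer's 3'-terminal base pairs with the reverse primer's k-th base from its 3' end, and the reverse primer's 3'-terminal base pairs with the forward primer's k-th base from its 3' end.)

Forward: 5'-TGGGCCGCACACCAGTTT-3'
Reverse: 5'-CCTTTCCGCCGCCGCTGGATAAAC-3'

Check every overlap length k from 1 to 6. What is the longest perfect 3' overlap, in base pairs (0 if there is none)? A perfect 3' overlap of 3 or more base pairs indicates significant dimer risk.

Longest perfect overlap: 4 complementary base pairs; significant dimer risk (threshold 3).

Last 6 bases (5'→3') — forward …CAGTTT, reverse …ATAAAC.
Reverse complement of the reverse primer's last 6 bases: GTTTAT; its first k bases are the reverse complement of the reverse primer's last k bases, so a perfect k-base overlap needs the forward primer's last k bases to equal them.
Comparing (forward last k vs required): k=1: T vs G ✗; k=2: TT vs GT ✗; k=3: TTT vs GTT ✗; k=4: GTTT vs GTTT ✓; k=5: AGTTT vs GTTTA ✗; k=6: CAGTTT vs GTTTAT ✗.
Only k = 4 is perfect, so the longest perfect 3' overlap is 4.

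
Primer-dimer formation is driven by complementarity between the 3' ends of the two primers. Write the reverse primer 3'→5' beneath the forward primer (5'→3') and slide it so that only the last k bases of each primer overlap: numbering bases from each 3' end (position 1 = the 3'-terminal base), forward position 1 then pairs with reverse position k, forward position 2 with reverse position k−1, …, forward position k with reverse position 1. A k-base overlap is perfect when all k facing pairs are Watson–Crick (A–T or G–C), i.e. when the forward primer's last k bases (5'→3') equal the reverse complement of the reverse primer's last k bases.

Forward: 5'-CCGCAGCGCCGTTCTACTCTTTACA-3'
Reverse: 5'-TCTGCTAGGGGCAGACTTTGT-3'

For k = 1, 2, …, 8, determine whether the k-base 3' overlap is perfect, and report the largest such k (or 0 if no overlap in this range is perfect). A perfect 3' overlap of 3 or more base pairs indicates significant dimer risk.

Longest perfect overlap: 3 complementary base pairs; significant dimer risk (threshold 3).

Last 8 bases (5'→3') — forward …TCTTTACA, reverse …GACTTTGT.
Reverse complement of the reverse primer's last 8 bases: ACAAAGTC; its first k bases are the reverse complement of the reverse primer's last k bases, so a perfect k-base overlap needs the forward primer's last k bases to equal them.
Comparing (forward last k vs required): k=1: A vs A ✓; k=2: CA vs AC ✗; k=3: ACA vs ACA ✓; k=4: TACA vs ACAA ✗; k=5: TTACA vs ACAAA ✗; k=6: TTTACA vs ACAAAG ✗; k=7: CTTTACA vs ACAAAGT ✗; k=8: TCTTTACA vs ACAAAGTC ✗.
Perfect overlaps at k = 1, 3; the largest is 3.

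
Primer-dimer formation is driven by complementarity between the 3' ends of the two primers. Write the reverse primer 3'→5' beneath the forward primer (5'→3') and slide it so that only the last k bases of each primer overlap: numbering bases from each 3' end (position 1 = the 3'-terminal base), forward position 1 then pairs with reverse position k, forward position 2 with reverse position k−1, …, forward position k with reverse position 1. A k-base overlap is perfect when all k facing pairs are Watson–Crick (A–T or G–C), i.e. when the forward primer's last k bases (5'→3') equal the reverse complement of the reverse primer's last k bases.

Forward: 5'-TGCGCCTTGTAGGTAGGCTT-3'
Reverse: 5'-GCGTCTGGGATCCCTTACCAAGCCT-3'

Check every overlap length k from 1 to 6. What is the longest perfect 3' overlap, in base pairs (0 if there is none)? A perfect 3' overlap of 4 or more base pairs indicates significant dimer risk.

Longest perfect overlap: 6 complementary base pairs; significant dimer risk (threshold 4).

Last 6 bases (5'→3') — forward …AGGCTT, reverse …AAGCCT.
Reverse complement of the reverse primer's last 6 bases: AGGCTT; its first k bases are the reverse complement of the reverse primer's last k bases, so a perfect k-base overlap needs the forward primer's last k bases to equal them.
Comparing (forward last k vs required): k=1: T vs A ✗; k=2: TT vs AG ✗; k=3: CTT vs AGG ✗; k=4: GCTT vs AGGC ✗; k=5: GGCTT vs AGGCT ✗; k=6: AGGCTT vs AGGCTT ✓.
Only k = 6 is perfect, so the longest perfect 3' overlap is 6.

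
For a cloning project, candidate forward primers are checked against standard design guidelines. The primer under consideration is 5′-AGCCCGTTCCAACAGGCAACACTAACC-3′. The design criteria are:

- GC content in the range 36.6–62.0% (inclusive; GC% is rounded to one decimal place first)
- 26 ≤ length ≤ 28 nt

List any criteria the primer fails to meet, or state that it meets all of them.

Meets all criteria.

Base counts: A=9, T=3, G=4, C=11 (length 27).
GC content: GC 15/27 = 55.6% ✓
length: length 27 ✓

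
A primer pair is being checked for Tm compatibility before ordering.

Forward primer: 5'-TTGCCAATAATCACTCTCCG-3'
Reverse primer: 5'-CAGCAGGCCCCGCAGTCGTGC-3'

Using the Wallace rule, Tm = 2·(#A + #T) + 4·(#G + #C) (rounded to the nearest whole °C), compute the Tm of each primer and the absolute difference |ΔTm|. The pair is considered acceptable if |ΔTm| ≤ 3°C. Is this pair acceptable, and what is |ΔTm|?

Forward: A=5 T=6 G=2 C=7 → Tm = 2·11 + 4·9 = 58°C.
Reverse: A=3 T=2 G=7 C=9 → Tm = 2·5 + 4·16 = 74°C.
|ΔTm| = |58 − 74| = 16°C, > 3°C.

|ΔTm| = 16°C; the pair is not acceptable.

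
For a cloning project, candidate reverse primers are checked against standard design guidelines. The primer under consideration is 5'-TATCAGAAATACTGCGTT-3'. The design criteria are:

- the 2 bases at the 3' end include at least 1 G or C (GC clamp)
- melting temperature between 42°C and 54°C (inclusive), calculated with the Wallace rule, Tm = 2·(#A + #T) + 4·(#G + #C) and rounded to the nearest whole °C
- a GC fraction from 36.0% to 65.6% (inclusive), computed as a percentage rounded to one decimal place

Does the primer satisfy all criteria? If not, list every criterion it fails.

Base counts: A=6, T=6, G=3, C=3 (length 18).
GC clamp: 3' end TT has 0 G/C, need ≥1 ✗
Tm: Tm = 2·12 + 4·6 = 48°C ✓
GC content: GC 6/18 = 33.3%, outside 36.0–65.6% ✗

Fails: GC clamp, GC content.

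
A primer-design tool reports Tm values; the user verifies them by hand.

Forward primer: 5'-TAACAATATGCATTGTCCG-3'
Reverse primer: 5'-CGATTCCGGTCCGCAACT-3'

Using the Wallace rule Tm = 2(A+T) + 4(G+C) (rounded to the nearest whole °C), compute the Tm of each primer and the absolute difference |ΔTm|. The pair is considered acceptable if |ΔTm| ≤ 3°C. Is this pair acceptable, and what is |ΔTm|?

Forward: A=6 T=6 G=3 C=4 → Tm = 2·12 + 4·7 = 52°C.
Reverse: A=3 T=4 G=4 C=7 → Tm = 2·7 + 4·11 = 58°C.
|ΔTm| = |52 − 58| = 6°C, > 3°C.

|ΔTm| = 6°C; the pair is not acceptable.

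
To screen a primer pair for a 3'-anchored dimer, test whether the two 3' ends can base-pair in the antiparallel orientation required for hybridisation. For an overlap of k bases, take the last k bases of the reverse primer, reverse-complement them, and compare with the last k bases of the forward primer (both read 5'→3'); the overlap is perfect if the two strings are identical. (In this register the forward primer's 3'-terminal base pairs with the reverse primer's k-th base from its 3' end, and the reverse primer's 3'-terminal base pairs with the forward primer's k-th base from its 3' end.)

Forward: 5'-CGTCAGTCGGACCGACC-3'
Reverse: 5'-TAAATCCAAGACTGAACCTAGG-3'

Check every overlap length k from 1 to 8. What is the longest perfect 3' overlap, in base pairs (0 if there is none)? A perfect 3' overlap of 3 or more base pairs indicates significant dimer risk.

Last 8 bases (5'→3') — forward …GACCGACC, reverse …AACCTAGG.
Reverse complement of the reverse primer's last 8 bases: CCTAGGTT; its first k bases are the reverse complement of the reverse primer's last k bases, so a perfect k-base overlap needs the forward primer's last k bases to equal them.
Comparing (forward last k vs required): k=1: C vs C ✓; k=2: CC vs CC ✓; k=3: ACC vs CCT ✗; k=4: GACC vs CCTA ✗; k=5: CGACC vs CCTAG ✗; k=6: CCGACC vs CCTAGG ✗; k=7: ACCGACC vs CCTAGGT ✗; k=8: GACCGACC vs CCTAGGTT ✗.
Perfect overlaps at k = 1, 2; the largest is 2.

Longest perfect overlap: 2 complementary base pairs; below the dimer-risk threshold (threshold 3).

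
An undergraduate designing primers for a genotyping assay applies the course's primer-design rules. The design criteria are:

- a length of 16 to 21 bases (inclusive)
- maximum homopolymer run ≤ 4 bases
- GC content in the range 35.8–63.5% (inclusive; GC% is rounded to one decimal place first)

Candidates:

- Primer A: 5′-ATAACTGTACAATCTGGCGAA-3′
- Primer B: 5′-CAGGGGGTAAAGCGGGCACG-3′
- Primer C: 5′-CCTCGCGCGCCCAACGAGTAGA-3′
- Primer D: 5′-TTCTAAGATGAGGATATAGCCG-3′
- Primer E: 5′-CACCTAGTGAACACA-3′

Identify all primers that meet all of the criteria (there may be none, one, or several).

Primer A (21 nt, A=8 T=5 G=4 C=4): length 21 ✓; longest run = 2 ✓; GC 8/21 = 38.1% ✓ — passes.
Primer B (20 nt, A=5 T=1 G=10 C=4): length 20 ✓; longest run = 5, exceeds 4 ✗; GC 14/20 = 70.0%, outside 35.8–63.5% ✗ — fails.
Primer C (22 nt, A=5 T=2 G=6 C=9): length 22, outside 16–21 ✗; longest run = 3 ✓; GC 15/22 = 68.2%, outside 35.8–63.5% ✗ — fails.
Primer D (22 nt, A=7 T=6 G=6 C=3): length 22, outside 16–21 ✗; longest run = 2 ✓; GC 9/22 = 40.9% ✓ — fails.
Primer E (15 nt, A=6 T=2 G=2 C=5): length 15, outside 16–21 ✗; longest run = 2 ✓; GC 7/15 = 46.7% ✓ — fails.

Primer A only.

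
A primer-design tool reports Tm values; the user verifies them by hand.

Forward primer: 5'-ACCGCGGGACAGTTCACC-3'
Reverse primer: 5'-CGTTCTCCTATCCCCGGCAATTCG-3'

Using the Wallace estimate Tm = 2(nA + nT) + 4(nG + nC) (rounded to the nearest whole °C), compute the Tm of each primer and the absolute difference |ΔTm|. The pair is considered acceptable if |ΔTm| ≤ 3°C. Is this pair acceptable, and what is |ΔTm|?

|ΔTm| = 16°C; the pair is not acceptable.

Forward: A=4 T=2 G=5 C=7 → Tm = 2·6 + 4·12 = 60°C.
Reverse: A=3 T=7 G=4 C=10 → Tm = 2·10 + 4·14 = 76°C.
|ΔTm| = |60 − 76| = 16°C, > 3°C.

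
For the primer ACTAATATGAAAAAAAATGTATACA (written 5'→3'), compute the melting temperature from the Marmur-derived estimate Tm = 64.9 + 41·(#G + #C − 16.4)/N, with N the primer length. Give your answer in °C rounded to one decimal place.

44.6°C

Base counts: A=15, T=6, G=2, C=2; G+C = 4, N = 25.
Tm = 64.9 + 41·(4 − 16.4)/25 = 64.9 + -508.40/25 = 44.6°C.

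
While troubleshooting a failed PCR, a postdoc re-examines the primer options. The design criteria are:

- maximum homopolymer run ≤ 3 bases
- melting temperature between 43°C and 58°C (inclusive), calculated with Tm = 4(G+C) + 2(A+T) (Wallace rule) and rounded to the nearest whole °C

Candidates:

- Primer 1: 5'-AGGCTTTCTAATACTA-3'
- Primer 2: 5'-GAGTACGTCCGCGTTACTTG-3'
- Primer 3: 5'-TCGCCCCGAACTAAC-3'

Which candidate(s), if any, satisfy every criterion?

Primer 1 (16 nt, A=5 T=6 G=2 C=3): longest run = 3 ✓; Tm = 2·11 + 4·5 = 42°C, outside 43–58°C ✗ — fails.
Primer 2 (20 nt, A=3 T=6 G=6 C=5): longest run = 2 ✓; Tm = 2·9 + 4·11 = 62°C, outside 43–58°C ✗ — fails.
Primer 3 (15 nt, A=4 T=2 G=2 C=7): longest run = 4, exceeds 3 ✗; Tm = 2·6 + 4·9 = 48°C ✓ — fails.

None of the candidates satisfy all criteria.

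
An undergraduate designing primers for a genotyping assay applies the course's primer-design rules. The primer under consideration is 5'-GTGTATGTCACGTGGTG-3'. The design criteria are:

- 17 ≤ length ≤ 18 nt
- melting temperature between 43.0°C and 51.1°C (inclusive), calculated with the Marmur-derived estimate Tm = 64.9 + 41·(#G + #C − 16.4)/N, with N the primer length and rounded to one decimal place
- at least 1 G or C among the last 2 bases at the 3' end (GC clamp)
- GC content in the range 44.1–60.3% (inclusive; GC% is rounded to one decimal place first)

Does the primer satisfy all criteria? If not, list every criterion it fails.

Base counts: A=2, T=6, G=7, C=2 (length 17).
length: length 17 ✓
Tm: Tm = 64.9 + 41·(9 − 16.4)/17 = 47.1°C ✓
GC clamp: 3' end TG has 1 G/C ✓
GC content: GC 9/17 = 52.9% ✓

Meets all criteria.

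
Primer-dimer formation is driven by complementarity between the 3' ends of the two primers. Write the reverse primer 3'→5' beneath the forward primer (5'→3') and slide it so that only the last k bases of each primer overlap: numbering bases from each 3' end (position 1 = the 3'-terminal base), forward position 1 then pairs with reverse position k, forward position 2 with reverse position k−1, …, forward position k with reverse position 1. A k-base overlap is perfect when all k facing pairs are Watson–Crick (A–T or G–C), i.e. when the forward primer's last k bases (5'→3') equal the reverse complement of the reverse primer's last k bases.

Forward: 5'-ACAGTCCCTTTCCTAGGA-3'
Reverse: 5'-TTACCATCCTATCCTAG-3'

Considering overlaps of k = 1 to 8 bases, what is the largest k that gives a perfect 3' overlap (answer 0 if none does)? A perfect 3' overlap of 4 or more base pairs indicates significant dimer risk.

Last 8 bases (5'→3') — forward …TCCTAGGA, reverse …TATCCTAG.
Reverse complement of the reverse primer's last 8 bases: CTAGGATA; its first k bases are the reverse complement of the reverse primer's last k bases, so a perfect k-base overlap needs the forward primer's last k bases to equal them.
Comparing (forward last k vs required): k=1: A vs C ✗; k=2: GA vs CT ✗; k=3: GGA vs CTA ✗; k=4: AGGA vs CTAG ✗; k=5: TAGGA vs CTAGG ✗; k=6: CTAGGA vs CTAGGA ✓; k=7: CCTAGGA vs CTAGGAT ✗; k=8: TCCTAGGA vs CTAGGATA ✗.
Only k = 6 is perfect, so the longest perfect 3' overlap is 6.

Longest perfect overlap: 6 complementary base pairs; significant dimer risk (threshold 4).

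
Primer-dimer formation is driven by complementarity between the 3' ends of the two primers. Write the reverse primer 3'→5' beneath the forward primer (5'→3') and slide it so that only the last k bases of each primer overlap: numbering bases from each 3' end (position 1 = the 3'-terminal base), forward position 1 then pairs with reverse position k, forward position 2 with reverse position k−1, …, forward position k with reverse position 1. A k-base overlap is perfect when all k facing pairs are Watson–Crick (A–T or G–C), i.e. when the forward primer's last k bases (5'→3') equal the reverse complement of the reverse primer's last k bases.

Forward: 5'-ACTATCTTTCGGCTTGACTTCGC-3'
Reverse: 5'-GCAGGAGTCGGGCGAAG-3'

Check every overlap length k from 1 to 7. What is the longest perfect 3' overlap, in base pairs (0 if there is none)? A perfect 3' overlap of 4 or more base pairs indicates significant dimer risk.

Longest perfect overlap: 6 complementary base pairs; significant dimer risk (threshold 4).

Last 7 bases (5'→3') — forward …ACTTCGC, reverse …GGCGAAG.
Reverse complement of the reverse primer's last 7 bases: CTTCGCC; its first k bases are the reverse complement of the reverse primer's last k bases, so a perfect k-base overlap needs the forward primer's last k bases to equal them.
Comparing (forward last k vs required): k=1: C vs C ✓; k=2: GC vs CT ✗; k=3: CGC vs CTT ✗; k=4: TCGC vs CTTC ✗; k=5: TTCGC vs CTTCG ✗; k=6: CTTCGC vs CTTCGC ✓; k=7: ACTTCGC vs CTTCGCC ✗.
Perfect overlaps at k = 1, 6; the largest is 6.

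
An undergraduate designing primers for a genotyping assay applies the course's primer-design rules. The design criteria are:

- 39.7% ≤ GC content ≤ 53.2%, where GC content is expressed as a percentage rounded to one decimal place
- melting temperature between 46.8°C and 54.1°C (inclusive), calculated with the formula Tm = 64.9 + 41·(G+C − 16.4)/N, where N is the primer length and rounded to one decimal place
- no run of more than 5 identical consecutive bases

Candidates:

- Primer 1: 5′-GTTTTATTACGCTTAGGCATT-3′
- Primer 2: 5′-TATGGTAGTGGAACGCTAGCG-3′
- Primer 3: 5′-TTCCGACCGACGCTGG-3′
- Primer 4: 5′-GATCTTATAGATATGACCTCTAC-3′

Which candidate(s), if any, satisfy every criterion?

Primer 1 (21 nt, A=4 T=10 G=4 C=3): GC 7/21 = 33.3%, outside 39.7–53.2% ✗; Tm = 64.9 + 41·(7 − 16.4)/21 = 46.5°C, outside 46.8–54.1°C ✗; longest run = 4 ✓ — fails.
Primer 2 (21 nt, A=5 T=5 G=8 C=3): GC 11/21 = 52.4% ✓; Tm = 64.9 + 41·(11 − 16.4)/21 = 54.4°C, outside 46.8–54.1°C ✗; longest run = 2 ✓ — fails.
Primer 3 (16 nt, A=2 T=3 G=5 C=6): GC 11/16 = 68.8%, outside 39.7–53.2% ✗; Tm = 64.9 + 41·(11 − 16.4)/16 = 51.1°C ✓; longest run = 2 ✓ — fails.
Primer 4 (23 nt, A=7 T=8 G=3 C=5): GC 8/23 = 34.8%, outside 39.7–53.2% ✗; Tm = 64.9 + 41·(8 − 16.4)/23 = 49.9°C ✓; longest run = 2 ✓ — fails.

None of the candidates satisfy all criteria.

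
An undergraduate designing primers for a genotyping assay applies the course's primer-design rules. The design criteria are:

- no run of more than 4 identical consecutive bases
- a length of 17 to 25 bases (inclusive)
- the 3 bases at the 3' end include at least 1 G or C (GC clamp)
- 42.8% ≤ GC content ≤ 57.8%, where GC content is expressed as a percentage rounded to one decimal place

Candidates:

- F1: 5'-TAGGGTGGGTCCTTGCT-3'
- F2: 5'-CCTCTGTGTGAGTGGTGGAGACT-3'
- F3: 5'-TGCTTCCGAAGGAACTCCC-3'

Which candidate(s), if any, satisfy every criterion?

F1 (17 nt, A=1 T=6 G=7 C=3): longest run = 3 ✓; length 17 ✓; 3' end GCT has 2 G/C ✓; GC 10/17 = 58.8%, outside 42.8–57.8% ✗ — fails.
F2 (23 nt, A=3 T=7 G=9 C=4): longest run = 2 ✓; length 23 ✓; 3' end ACT has 1 G/C ✓; GC 13/23 = 56.5% ✓ — passes.
F3 (19 nt, A=4 T=4 G=4 C=7): longest run = 3 ✓; length 19 ✓; 3' end CCC has 3 G/C ✓; GC 11/19 = 57.9%, outside 42.8–57.8% ✗ — fails.

F2 only.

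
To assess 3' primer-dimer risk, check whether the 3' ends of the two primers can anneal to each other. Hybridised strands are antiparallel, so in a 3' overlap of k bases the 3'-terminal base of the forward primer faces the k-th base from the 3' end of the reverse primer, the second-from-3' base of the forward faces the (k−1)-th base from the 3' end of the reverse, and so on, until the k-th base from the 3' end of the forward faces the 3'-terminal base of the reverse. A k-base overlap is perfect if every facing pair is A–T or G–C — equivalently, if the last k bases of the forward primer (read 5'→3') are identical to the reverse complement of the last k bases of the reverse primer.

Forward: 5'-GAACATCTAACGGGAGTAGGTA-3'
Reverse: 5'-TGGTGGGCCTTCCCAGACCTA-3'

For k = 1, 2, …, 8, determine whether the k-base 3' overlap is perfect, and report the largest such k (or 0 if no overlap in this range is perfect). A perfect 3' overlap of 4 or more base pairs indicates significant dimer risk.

Last 8 bases (5'→3') — forward …AGTAGGTA, reverse …CAGACCTA.
Reverse complement of the reverse primer's last 8 bases: TAGGTCTG; its first k bases are the reverse complement of the reverse primer's last k bases, so a perfect k-base overlap needs the forward primer's last k bases to equal them.
Comparing (forward last k vs required): k=1: A vs T ✗; k=2: TA vs TA ✓; k=3: GTA vs TAG ✗; k=4: GGTA vs TAGG ✗; k=5: AGGTA vs TAGGT ✗; k=6: TAGGTA vs TAGGTC ✗; k=7: GTAGGTA vs TAGGTCT ✗; k=8: AGTAGGTA vs TAGGTCTG ✗.
Only k = 2 is perfect, so the longest perfect 3' overlap is 2.

Longest perfect overlap: 2 complementary base pairs; below the dimer-risk threshold (threshold 4).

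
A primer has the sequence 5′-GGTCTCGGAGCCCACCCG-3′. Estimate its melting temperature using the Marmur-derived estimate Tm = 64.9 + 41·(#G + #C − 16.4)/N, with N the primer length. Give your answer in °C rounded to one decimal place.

Base counts: A=2, T=2, G=6, C=8; G+C = 14, N = 18.
Tm = 64.9 + 41·(14 − 16.4)/18 = 64.9 + -98.40/18 = 59.4°C.

59.4°C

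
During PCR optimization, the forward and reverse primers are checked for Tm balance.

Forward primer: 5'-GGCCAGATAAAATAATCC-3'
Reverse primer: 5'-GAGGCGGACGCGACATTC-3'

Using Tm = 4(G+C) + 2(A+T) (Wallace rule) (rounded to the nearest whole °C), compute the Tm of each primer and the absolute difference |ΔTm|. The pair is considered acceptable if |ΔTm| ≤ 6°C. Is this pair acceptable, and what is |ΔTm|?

|ΔTm| = 10°C; the pair is not acceptable.

Forward: A=8 T=3 G=3 C=4 → Tm = 2·11 + 4·7 = 50°C.
Reverse: A=4 T=2 G=7 C=5 → Tm = 2·6 + 4·12 = 60°C.
|ΔTm| = |50 − 60| = 10°C, > 6°C.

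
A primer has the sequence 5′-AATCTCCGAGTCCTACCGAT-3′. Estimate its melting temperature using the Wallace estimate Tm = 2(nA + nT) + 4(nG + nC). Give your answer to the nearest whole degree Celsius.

60°C

Base counts: A=5, T=5, G=3, C=7 (length 20).
Tm = 2·(5+5) + 4·(3+7) = 2·10 + 4·10 = 20 + 40 = 60°C.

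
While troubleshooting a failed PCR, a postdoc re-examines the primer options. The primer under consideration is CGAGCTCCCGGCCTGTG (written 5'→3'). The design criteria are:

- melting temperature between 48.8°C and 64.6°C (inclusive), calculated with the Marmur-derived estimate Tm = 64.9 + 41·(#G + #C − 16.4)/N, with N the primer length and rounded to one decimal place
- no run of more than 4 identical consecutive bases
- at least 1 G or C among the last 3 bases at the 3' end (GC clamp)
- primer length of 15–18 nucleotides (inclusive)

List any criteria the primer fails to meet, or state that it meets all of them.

Base counts: A=1, T=3, G=6, C=7 (length 17).
Tm: Tm = 64.9 + 41·(13 − 16.4)/17 = 56.7°C ✓
homopolymer run: longest run = 3 ✓
GC clamp: 3' end GTG has 2 G/C ✓
length: length 17 ✓

Meets all criteria.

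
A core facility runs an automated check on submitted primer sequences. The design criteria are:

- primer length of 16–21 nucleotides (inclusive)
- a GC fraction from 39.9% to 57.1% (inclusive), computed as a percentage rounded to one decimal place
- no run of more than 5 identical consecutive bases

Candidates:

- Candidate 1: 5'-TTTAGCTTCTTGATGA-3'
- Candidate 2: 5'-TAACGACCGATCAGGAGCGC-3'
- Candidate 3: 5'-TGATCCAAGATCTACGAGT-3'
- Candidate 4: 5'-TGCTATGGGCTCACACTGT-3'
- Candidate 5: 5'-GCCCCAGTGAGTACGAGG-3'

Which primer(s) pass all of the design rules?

Candidate 3 and Candidate 4.

Candidate 1 (16 nt, A=3 T=8 G=3 C=2): length 16 ✓; GC 5/16 = 31.3%, outside 39.9–57.1% ✗; longest run = 3 ✓ — fails.
Candidate 2 (20 nt, A=6 T=2 G=6 C=6): length 20 ✓; GC 12/20 = 60.0%, outside 39.9–57.1% ✗; longest run = 2 ✓ — fails.
Candidate 3 (19 nt, A=6 T=5 G=4 C=4): length 19 ✓; GC 8/19 = 42.1% ✓; longest run = 2 ✓ — passes.
Candidate 4 (19 nt, A=3 T=6 G=5 C=5): length 19 ✓; GC 10/19 = 52.6% ✓; longest run = 3 ✓ — passes.
Candidate 5 (18 nt, A=4 T=2 G=7 C=5): length 18 ✓; GC 12/18 = 66.7%, outside 39.9–57.1% ✗; longest run = 4 ✓ — fails.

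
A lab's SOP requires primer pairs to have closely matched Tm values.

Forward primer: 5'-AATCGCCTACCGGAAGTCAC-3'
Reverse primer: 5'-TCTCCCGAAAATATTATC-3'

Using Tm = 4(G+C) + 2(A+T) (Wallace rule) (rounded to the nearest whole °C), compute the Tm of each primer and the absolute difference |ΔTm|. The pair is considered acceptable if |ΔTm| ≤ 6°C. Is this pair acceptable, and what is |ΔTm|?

Forward: A=6 T=3 G=4 C=7 → Tm = 2·9 + 4·11 = 62°C.
Reverse: A=6 T=6 G=1 C=5 → Tm = 2·12 + 4·6 = 48°C.
|ΔTm| = |62 − 48| = 14°C, > 6°C.

|ΔTm| = 14°C; the pair is not acceptable.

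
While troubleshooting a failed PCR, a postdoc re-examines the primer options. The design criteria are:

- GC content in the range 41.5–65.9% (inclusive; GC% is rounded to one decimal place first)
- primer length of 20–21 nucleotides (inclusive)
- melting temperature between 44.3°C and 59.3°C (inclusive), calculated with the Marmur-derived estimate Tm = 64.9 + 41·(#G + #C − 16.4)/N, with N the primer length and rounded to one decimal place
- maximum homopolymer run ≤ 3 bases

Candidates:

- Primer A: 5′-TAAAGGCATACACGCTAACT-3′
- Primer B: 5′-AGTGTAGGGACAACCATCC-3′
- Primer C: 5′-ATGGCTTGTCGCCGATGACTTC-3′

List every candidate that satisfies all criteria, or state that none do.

Primer A (20 nt, A=8 T=4 G=3 C=5): GC 8/20 = 40.0%, outside 41.5–65.9% ✗; length 20 ✓; Tm = 64.9 + 41·(8 − 16.4)/20 = 47.7°C ✓; longest run = 3 ✓ — fails.
Primer B (19 nt, A=6 T=3 G=5 C=5): GC 10/19 = 52.6% ✓; length 19, outside 20–21 ✗; Tm = 64.9 + 41·(10 − 16.4)/19 = 51.1°C ✓; longest run = 3 ✓ — fails.
Primer C (22 nt, A=3 T=7 G=6 C=6): GC 12/22 = 54.5% ✓; length 22, outside 20–21 ✗; Tm = 64.9 + 41·(12 − 16.4)/22 = 56.7°C ✓; longest run = 2 ✓ — fails.

None of the candidates satisfy all criteria.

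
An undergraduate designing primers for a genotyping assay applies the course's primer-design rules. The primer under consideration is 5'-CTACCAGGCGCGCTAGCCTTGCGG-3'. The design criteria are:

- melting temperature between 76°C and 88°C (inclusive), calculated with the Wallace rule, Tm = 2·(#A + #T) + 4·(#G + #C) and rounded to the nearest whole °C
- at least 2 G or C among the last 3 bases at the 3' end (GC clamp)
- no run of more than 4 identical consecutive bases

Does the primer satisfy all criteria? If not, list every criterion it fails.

Base counts: A=3, T=4, G=8, C=9 (length 24).
Tm: Tm = 2·7 + 4·17 = 82°C ✓
GC clamp: 3' end CGG has 3 G/C ✓
homopolymer run: longest run = 2 ✓

Meets all criteria.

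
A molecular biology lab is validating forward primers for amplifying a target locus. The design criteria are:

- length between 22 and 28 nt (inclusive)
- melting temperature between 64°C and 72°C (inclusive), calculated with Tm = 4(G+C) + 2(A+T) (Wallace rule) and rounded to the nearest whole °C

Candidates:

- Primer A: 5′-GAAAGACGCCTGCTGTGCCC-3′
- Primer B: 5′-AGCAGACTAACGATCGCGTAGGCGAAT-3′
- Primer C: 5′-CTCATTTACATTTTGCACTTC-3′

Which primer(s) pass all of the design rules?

None of the candidates satisfy all criteria.

Primer A (20 nt, A=4 T=3 G=6 C=7): length 20, outside 22–28 ✗; Tm = 2·7 + 4·13 = 66°C ✓ — fails.
Primer B (27 nt, A=9 T=4 G=8 C=6): length 27 ✓; Tm = 2·13 + 4·14 = 82°C, outside 64–72°C ✗ — fails.
Primer C (21 nt, A=4 T=10 G=1 C=6): length 21, outside 22–28 ✗; Tm = 2·14 + 4·7 = 56°C, outside 64–72°C ✗ — fails.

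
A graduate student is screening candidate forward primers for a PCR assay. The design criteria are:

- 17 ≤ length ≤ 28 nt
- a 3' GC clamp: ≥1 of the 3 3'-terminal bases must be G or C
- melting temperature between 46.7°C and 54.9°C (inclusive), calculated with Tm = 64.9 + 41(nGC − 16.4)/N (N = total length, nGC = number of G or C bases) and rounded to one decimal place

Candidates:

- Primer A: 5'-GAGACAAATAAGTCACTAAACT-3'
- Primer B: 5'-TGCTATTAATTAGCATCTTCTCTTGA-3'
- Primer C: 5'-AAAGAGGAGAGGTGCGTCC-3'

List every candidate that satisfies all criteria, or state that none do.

Primer A (22 nt, A=11 T=4 G=3 C=4): length 22 ✓; 3' end ACT has 1 G/C ✓; Tm = 64.9 + 41·(7 − 16.4)/22 = 47.4°C ✓ — passes.
Primer B (26 nt, A=6 T=12 G=3 C=5): length 26 ✓; 3' end TGA has 1 G/C ✓; Tm = 64.9 + 41·(8 − 16.4)/26 = 51.7°C ✓ — passes.
Primer C (19 nt, A=6 T=2 G=8 C=3): length 19 ✓; 3' end TCC has 2 G/C ✓; Tm = 64.9 + 41·(11 − 16.4)/19 = 53.2°C ✓ — passes.

Primer A, Primer B and Primer C.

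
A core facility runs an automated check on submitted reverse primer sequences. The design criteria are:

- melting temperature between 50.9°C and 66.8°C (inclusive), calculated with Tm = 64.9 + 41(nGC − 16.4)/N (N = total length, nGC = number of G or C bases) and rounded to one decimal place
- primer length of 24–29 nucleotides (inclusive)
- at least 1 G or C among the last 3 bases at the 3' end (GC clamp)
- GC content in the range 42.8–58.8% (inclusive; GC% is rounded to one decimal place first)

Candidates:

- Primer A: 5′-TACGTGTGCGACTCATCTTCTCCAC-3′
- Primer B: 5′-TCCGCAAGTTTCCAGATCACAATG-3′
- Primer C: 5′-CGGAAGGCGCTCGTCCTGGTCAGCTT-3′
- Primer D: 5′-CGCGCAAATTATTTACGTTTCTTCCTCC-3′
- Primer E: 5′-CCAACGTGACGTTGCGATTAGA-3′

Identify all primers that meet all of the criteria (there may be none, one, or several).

Primer A (25 nt, A=4 T=8 G=4 C=9): Tm = 64.9 + 41·(13 − 16.4)/25 = 59.3°C ✓; length 25 ✓; 3' end CAC has 2 G/C ✓; GC 13/25 = 52.0% ✓ — passes.
Primer B (24 nt, A=7 T=6 G=4 C=7): Tm = 64.9 + 41·(11 − 16.4)/24 = 55.7°C ✓; length 24 ✓; 3' end ATG has 1 G/C ✓; GC 11/24 = 45.8% ✓ — passes.
Primer C (26 nt, A=3 T=6 G=9 C=8): Tm = 64.9 + 41·(17 − 16.4)/26 = 65.8°C ✓; length 26 ✓; 3' end CTT has 1 G/C ✓; GC 17/26 = 65.4%, outside 42.8–58.8% ✗ — fails.
Primer D (28 nt, A=5 T=11 G=3 C=9): Tm = 64.9 + 41·(12 − 16.4)/28 = 58.5°C ✓; length 28 ✓; 3' end TCC has 2 G/C ✓; GC 12/28 = 42.9% ✓ — passes.
Primer E (22 nt, A=6 T=5 G=6 C=5): Tm = 64.9 + 41·(11 − 16.4)/22 = 54.8°C ✓; length 22, outside 24–29 ✗; 3' end AGA has 1 G/C ✓; GC 11/22 = 50.0% ✓ — fails.

Primer A, Primer B and Primer D.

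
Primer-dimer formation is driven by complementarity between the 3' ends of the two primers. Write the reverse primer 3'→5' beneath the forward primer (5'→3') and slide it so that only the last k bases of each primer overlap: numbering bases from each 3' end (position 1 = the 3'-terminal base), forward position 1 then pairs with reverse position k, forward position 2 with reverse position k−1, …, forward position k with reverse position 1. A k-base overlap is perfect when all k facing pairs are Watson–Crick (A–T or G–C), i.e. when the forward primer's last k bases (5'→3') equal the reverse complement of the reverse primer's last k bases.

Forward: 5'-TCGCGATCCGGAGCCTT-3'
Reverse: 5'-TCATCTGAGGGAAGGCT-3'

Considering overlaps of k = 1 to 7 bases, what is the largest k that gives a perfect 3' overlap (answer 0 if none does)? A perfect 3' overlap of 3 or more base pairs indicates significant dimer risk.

Last 7 bases (5'→3') — forward …GAGCCTT, reverse …GAAGGCT.
Reverse complement of the reverse primer's last 7 bases: AGCCTTC; its first k bases are the reverse complement of the reverse primer's last k bases, so a perfect k-base overlap needs the forward primer's last k bases to equal them.
Comparing (forward last k vs required): k=1: T vs A ✗; k=2: TT vs AG ✗; k=3: CTT vs AGC ✗; k=4: CCTT vs AGCC ✗; k=5: GCCTT vs AGCCT ✗; k=6: AGCCTT vs AGCCTT ✓; k=7: GAGCCTT vs AGCCTTC ✗.
Only k = 6 is perfect, so the longest perfect 3' overlap is 6.

Longest perfect overlap: 6 complementary base pairs; significant dimer risk (threshold 3).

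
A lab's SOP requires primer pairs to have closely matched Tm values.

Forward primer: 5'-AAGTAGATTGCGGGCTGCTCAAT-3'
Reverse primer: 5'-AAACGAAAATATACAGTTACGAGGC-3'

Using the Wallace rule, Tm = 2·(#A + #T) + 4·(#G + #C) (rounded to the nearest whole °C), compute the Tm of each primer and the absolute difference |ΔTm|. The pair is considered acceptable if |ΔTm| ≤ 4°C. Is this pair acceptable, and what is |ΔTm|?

|ΔTm| = 0°C; the pair is acceptable.

Forward: A=6 T=6 G=7 C=4 → Tm = 2·12 + 4·11 = 68°C.
Reverse: A=12 T=4 G=5 C=4 → Tm = 2·16 + 4·9 = 68°C.
|ΔTm| = |68 − 68| = 0°C, ≤ 4°C.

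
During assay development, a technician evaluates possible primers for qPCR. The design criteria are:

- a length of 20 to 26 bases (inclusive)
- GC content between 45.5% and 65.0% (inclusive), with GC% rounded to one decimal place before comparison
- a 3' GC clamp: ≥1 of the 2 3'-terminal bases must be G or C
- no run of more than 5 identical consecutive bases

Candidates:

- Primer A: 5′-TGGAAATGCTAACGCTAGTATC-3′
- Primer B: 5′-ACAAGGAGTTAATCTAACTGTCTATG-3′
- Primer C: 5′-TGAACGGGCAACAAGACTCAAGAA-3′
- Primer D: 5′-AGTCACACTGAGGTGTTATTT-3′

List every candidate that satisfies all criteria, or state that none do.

None of the candidates satisfy all criteria.

Primer A (22 nt, A=7 T=6 G=5 C=4): length 22 ✓; GC 9/22 = 40.9%, outside 45.5–65.0% ✗; 3' end TC has 1 G/C ✓; longest run = 3 ✓ — fails.
Primer B (26 nt, A=9 T=8 G=5 C=4): length 26 ✓; GC 9/26 = 34.6%, outside 45.5–65.0% ✗; 3' end TG has 1 G/C ✓; longest run = 2 ✓ — fails.
Primer C (24 nt, A=11 T=2 G=6 C=5): length 24 ✓; GC 11/24 = 45.8% ✓; 3' end AA has 0 G/C, need ≥1 ✗; longest run = 3 ✓ — fails.
Primer D (21 nt, A=5 T=8 G=5 C=3): length 21 ✓; GC 8/21 = 38.1%, outside 45.5–65.0% ✗; 3' end TT has 0 G/C, need ≥1 ✗; longest run = 3 ✓ — fails.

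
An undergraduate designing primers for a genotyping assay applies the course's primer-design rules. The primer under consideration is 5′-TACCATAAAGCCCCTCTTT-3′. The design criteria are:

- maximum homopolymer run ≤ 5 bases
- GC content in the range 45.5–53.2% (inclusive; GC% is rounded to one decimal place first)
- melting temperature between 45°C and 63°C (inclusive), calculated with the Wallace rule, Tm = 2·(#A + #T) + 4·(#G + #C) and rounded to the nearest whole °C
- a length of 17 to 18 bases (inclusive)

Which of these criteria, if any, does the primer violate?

Fails: GC content, length.

Base counts: A=5, T=6, G=1, C=7 (length 19).
homopolymer run: longest run = 4 ✓
GC content: GC 8/19 = 42.1%, outside 45.5–53.2% ✗
Tm: Tm = 2·11 + 4·8 = 54°C ✓
length: length 19, outside 17–18 ✗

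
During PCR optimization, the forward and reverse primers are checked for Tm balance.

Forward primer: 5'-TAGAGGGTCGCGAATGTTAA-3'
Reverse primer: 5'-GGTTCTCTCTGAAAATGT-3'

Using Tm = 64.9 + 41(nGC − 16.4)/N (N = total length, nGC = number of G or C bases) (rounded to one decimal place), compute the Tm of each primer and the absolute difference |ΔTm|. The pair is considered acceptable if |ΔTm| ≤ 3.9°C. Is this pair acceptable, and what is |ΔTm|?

Forward: G+C = 9, N = 20 → Tm = 64.9 + 41·(9 − 16.4)/20 = 49.7°C.
Reverse: G+C = 7, N = 18 → Tm = 64.9 + 41·(7 − 16.4)/18 = 43.5°C.
|ΔTm| = |49.7 − 43.5| = 6.2°C, > 3.9°C.

|ΔTm| = 6.2°C; the pair is not acceptable.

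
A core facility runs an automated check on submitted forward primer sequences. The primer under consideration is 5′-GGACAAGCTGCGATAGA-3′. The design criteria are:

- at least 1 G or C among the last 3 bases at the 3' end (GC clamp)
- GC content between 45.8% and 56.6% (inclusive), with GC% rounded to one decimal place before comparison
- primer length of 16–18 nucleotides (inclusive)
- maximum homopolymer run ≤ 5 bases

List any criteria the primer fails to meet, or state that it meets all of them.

Meets all criteria.

Base counts: A=6, T=2, G=6, C=3 (length 17).
GC clamp: 3' end AGA has 1 G/C ✓
GC content: GC 9/17 = 52.9% ✓
length: length 17 ✓
homopolymer run: longest run = 2 ✓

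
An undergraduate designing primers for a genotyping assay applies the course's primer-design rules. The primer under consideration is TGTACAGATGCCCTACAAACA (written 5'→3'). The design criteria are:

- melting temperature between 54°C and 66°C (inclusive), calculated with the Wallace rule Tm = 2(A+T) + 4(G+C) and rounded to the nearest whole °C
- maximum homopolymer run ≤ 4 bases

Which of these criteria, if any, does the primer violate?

Meets all criteria.

Base counts: A=8, T=4, G=3, C=6 (length 21).
Tm: Tm = 2·12 + 4·9 = 60°C ✓
homopolymer run: longest run = 3 ✓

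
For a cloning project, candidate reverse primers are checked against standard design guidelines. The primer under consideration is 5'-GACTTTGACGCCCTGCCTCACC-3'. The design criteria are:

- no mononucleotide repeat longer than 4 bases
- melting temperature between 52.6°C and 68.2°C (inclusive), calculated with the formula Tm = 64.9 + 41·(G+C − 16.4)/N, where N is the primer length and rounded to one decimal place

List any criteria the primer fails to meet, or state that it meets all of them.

Base counts: A=3, T=5, G=4, C=10 (length 22).
homopolymer run: longest run = 3 ✓
Tm: Tm = 64.9 + 41·(14 − 16.4)/22 = 60.4°C ✓

Meets all criteria.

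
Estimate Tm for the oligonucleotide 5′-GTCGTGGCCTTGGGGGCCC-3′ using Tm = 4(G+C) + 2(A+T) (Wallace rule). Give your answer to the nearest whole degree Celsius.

Base counts: A=0, T=4, G=9, C=6 (length 19).
Tm = 2·(0+4) + 4·(9+6) = 2·4 + 4·15 = 8 + 60 = 68°C.

68°C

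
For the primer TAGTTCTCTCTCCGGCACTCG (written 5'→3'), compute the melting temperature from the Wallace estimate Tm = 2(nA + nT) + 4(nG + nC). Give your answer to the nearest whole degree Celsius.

Base counts: A=2, T=7, G=4, C=8 (length 21).
Tm = 2·(2+7) + 4·(4+8) = 2·9 + 4·12 = 18 + 48 = 66°C.

66°C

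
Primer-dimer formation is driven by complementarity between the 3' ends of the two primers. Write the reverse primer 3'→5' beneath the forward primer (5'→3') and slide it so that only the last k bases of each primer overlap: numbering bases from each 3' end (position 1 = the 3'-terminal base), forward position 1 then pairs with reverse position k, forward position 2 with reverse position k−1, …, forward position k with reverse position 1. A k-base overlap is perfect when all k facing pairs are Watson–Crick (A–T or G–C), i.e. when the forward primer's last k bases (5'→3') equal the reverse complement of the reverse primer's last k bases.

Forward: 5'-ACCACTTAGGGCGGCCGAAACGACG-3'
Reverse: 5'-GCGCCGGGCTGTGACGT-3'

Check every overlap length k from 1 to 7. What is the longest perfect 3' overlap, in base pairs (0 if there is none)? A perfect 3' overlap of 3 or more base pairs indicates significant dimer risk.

Last 7 bases (5'→3') — forward …AACGACG, reverse …GTGACGT.
Reverse complement of the reverse primer's last 7 bases: ACGTCAC; its first k bases are the reverse complement of the reverse primer's last k bases, so a perfect k-base overlap needs the forward primer's last k bases to equal them.
Comparing (forward last k vs required): k=1: G vs A ✗; k=2: CG vs AC ✗; k=3: ACG vs ACG ✓; k=4: GACG vs ACGT ✗; k=5: CGACG vs ACGTC ✗; k=6: ACGACG vs ACGTCA ✗; k=7: AACGACG vs ACGTCAC ✗.
Only k = 3 is perfect, so the longest perfect 3' overlap is 3.

Longest perfect overlap: 3 complementary base pairs; significant dimer risk (threshold 3).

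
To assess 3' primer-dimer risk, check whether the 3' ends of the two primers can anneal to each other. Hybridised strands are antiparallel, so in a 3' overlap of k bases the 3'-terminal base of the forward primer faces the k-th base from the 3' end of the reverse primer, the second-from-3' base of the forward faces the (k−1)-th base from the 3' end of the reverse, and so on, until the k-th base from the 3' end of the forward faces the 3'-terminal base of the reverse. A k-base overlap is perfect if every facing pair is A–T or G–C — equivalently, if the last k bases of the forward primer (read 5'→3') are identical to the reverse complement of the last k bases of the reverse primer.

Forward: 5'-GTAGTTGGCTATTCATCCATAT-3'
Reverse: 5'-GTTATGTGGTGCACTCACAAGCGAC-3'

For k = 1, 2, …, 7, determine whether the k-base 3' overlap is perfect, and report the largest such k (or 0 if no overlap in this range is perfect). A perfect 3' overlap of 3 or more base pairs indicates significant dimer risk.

Last 7 bases (5'→3') — forward …TCCATAT, reverse …AAGCGAC.
Reverse complement of the reverse primer's last 7 bases: GTCGCTT; its first k bases are the reverse complement of the reverse primer's last k bases, so a perfect k-base overlap needs the forward primer's last k bases to equal them.
Comparing (forward last k vs required): k=1: T vs G ✗; k=2: AT vs GT ✗; k=3: TAT vs GTC ✗; k=4: ATAT vs GTCG ✗; k=5: CATAT vs GTCGC ✗; k=6: CCATAT vs GTCGCT ✗; k=7: TCCATAT vs GTCGCTT ✗.
No overlap length from 1 to 7 is perfect, so the longest perfect 3' overlap is 0.

Longest perfect overlap: 0 complementary base pairs; below the dimer-risk threshold (threshold 3).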